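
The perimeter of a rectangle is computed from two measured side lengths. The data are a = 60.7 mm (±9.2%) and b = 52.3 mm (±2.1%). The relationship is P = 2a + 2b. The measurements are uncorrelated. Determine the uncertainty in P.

Sums and differences: (δP)² = Σ (cᵢ δxᵢ)².
  (2·δa)² = 125;  (2·δb)² = 4.83
δP = √(130) = 11.4 mm

11.4 mm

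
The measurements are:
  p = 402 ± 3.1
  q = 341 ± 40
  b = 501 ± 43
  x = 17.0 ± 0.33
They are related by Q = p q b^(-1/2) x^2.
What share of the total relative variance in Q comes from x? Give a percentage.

(δQ/Q)² = (1·δp/p)² + (1·δq/q)² + (−½·δb/b)² + (2·δx/x)²
  p term: (1×0.00771)² = 5.95e-05
  q term: (1×0.117)² = 0.0138
  b term: (-0.5×0.0858)² = 0.00184
  x term: (2×0.0194)² = 0.00151
Total = 0.0172. Share from x = 0.00151/0.0172 = 0.0878.

8.78%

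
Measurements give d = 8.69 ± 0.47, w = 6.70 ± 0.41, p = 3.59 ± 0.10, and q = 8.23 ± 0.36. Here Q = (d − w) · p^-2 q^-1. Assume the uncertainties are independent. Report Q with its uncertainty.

0.0188 ± 0.00603

Let u = d − w = 1.99. δu = √(δd² + δw²) = √(0.221 + 0.168) = 0.624, so δu/u = 0.313.
Q is then a monomial in u, p, q:
δQ/Q = √((δu/u)² + (-2·δp/p)² + (-1·δq/q)²) = √(0.0982 + 0.00310 + 0.00191) = 0.321
Q = 0.0188, so δQ = 0.321 × 0.0188 = 0.00603.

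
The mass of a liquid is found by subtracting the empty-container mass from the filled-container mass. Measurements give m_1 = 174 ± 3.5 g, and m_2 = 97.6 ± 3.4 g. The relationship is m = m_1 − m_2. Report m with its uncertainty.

For a sum/difference, combine absolute errors in quadrature:
  (δm_1)² = 12.2;  (δm_2)² = 11.6
δm = √(23.8) = 4.88 g
m = 76.4 g.

76.4 ± 4.88 g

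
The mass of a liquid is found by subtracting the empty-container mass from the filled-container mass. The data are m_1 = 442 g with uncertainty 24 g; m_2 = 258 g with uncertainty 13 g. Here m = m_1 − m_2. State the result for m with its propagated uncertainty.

Each term contributes (cᵢ δxᵢ)² to (δm)²:
  (δm_1)² = 576;  (δm_2)² = 169
δm = √(745) = 27.3 g
m = 184 g.

184 ± 27.3 g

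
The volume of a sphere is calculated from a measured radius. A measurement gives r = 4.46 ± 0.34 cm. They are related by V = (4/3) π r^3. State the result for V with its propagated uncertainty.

V ∝ r^3, so δV/V = |3| · δr/r = 3 × 0.0762 = 0.229.
V = 372 cm^3, so δV = 0.229 × 372 = 85.0 cm^3.

372 ± 85.0 cm^3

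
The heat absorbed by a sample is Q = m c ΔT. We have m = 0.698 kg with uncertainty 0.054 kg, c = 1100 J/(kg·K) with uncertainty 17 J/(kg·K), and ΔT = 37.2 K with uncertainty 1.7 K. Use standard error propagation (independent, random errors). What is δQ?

2600 J

Products/powers → add relative errors in quadrature, weighted by exponent:
  (1·δm/m)² = (1×0.0774)² = 0.00599;  (1·δc/c)² = (1×0.0155)² = 0.000239;  (1·δΔT/ΔT)² = (1×0.0457)² = 0.00209
δQ/Q = √(0.00831) = 0.0912
Q = 28600 J, so δQ = 0.0912 × 28600 = 2600 J.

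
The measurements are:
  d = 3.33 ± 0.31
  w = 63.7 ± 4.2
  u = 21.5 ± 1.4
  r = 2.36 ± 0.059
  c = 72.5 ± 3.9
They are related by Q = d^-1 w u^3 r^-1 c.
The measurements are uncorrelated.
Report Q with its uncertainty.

(5.84 ± 1.37) × 10^6

Q is a product of powers, so relative uncertainties combine in quadrature:
  (-1·δd/d)² = (-1×0.0931)² = 0.00867;  (1·δw/w)² = (1×0.0659)² = 0.00435;  (3·δu/u)² = (3×0.0651)² = 0.0382;  (-1·δr/r)² = (-1×0.0250)² = 0.000625;  (1·δc/c)² = (1×0.0538)² = 0.00289
δQ/Q = √(0.0547) = 0.234
Q = 5.84e+06, so δQ = 0.234 × 5.84e+06 = 1.37e+06.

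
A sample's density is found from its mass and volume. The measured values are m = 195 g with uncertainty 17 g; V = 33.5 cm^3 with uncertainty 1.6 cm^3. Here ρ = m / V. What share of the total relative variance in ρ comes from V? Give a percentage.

(δρ/ρ)² = (1·δm/m)² + (-1·δV/V)²
  m term: (1×0.0872)² = 0.00760
  V term: (-1×0.0478)² = 0.00228
Total = 0.00988. Share from V = 0.00228/0.00988 = 0.231.

23.1%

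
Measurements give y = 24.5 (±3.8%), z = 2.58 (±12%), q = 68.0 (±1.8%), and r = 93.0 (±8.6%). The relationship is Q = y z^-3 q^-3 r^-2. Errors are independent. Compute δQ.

2.12e-10

Since Q is a product/quotient, work with relative uncertainties:
  (1·δy/y)² = (1×0.0380)² = 0.00144;  (-3·δz/z)² = (-3×0.120)² = 0.130;  (-3·δq/q)² = (-3×0.0180)² = 0.00292;  (-2·δr/r)² = (-2×0.0860)² = 0.0296
δQ/Q = √(0.164) = 0.404
Q = 5.25e-10, so δQ = 0.404 × 5.25e-10 = 2.12e-10.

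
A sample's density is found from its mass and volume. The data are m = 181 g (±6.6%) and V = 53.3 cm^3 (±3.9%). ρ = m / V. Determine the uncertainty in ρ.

0.260 g/cm^3

ρ is a product of powers, so relative uncertainties combine in quadrature:
  (1·δm/m)² = (1×0.0660)² = 0.00436;  (-1·δV/V)² = (-1×0.0390)² = 0.00152
δρ/ρ = √(0.00588) = 0.0767
ρ = 3.40 g/cm^3, so δρ = 0.0767 × 3.40 = 0.260 g/cm^3.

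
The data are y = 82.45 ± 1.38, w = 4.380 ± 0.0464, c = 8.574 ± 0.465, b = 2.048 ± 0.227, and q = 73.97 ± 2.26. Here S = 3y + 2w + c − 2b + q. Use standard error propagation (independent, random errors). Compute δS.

4.76

Absolute uncertainties add in quadrature for a linear combination:
  (3·δy)² = 17.1;  (2·δw)² = 0.00861;  (δc)² = 0.216;  (2·δb)² = 0.206;  (δq)² = 5.11
δS = √(22.7) = 4.76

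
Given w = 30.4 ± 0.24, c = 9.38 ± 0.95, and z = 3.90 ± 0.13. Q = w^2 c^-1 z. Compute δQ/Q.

Products/powers → add relative errors in quadrature, weighted by exponent:
  (2·δw/w)² = (2×0.00789)² = 0.000249;  (-1·δc/c)² = (-1×0.101)² = 0.0103;  (1·δz/z)² = (1×0.0333)² = 0.00111
δQ/Q = √(0.0116) = 0.108

0.108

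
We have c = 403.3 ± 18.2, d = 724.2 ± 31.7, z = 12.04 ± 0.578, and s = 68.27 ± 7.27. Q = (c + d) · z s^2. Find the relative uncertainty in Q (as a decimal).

Let u = c + d = 1128. δu = √(δc² + δd²) = √(331 + 1000) = 36.6, so δu/u = 0.0324.
Q is then a monomial in u, z, s:
δQ/Q = √((δu/u)² + (1·δz/z)² + (2·δs/s)²) = √(0.00105 + 0.00230 + 0.0454) = 0.221

0.221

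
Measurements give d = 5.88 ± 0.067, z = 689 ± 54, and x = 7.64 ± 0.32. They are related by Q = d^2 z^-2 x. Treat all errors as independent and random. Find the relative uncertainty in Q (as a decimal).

Relative error in a monomial: (δQ/Q)² = Σ (nᵢ · δxᵢ/xᵢ)².
  (2·δd/d)² = (2×0.0114)² = 0.000519;  (-2·δz/z)² = (-2×0.0784)² = 0.0246;  (1·δx/x)² = (1×0.0419)² = 0.00175
δQ/Q = √(0.0268) = 0.164

0.164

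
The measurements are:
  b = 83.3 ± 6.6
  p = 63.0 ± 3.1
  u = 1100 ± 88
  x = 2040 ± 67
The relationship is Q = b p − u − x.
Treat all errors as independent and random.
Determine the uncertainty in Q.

502

Let w = b·p = 5250. δw/w = √((1·δb/b)² + (1·δp/p)²) = √(0.00628 + 0.00242) = 0.0933, so δw = 489.
Q = w − u − x: δQ = √(δw² + δu² + δx²) = √(2.4e+05 + 7740 + 4490) = 502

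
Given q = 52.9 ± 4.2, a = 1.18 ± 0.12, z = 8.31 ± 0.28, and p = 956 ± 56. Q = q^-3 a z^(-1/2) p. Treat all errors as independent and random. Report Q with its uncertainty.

0.00264 ± 0.000703

Each factor contributes (exponent × relative error)² to (δQ/Q)²:
  (-3·δq/q)² = (-3×0.0794)² = 0.0567;  (1·δa/a)² = (1×0.102)² = 0.0103;  (−½·δz/z)² = (-0.5×0.0337)² = 0.000284;  (1·δp/p)² = (1×0.0586)² = 0.00343
δQ/Q = √(0.0708) = 0.266
Q = 0.00264, so δQ = 0.266 × 0.00264 = 0.000703.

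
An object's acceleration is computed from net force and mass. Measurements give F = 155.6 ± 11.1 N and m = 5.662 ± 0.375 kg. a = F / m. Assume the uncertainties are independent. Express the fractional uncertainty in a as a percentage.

9.73%

a is a product of powers, so relative uncertainties combine in quadrature:
  (1·δF/F)² = (1×0.0713)² = 0.00509;  (-1·δm/m)² = (-1×0.0662)² = 0.00439
δa/a = √(0.00948) = 0.0973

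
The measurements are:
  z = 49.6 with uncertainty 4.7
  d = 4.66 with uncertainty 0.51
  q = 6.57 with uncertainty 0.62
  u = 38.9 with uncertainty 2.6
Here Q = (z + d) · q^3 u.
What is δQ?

Let w = z + d = 54.3. δw = √(δz² + δd²) = √(22.1 + 0.260) = 4.73, so δw/w = 0.0871.
Q is then a monomial in w, q, u:
δQ/Q = √((δw/w)² + (3·δq/q)² + (1·δu/u)²) = √(0.00759 + 0.0801 + 0.00447) = 0.304
Q = 5.99e+05, so δQ = 0.304 × 5.99e+05 = 1.82e+05.

1.82e+05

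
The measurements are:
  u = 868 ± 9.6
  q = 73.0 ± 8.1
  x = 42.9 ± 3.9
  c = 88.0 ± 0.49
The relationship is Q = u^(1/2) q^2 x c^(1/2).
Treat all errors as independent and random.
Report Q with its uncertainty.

(6.32 ± 1.52) × 10^7

Q is a product of powers, so relative uncertainties combine in quadrature:
  (½·δu/u)² = (0.5×0.0111)² = 3.06e-05;  (2·δq/q)² = (2×0.111)² = 0.0492;  (1·δx/x)² = (1×0.0909)² = 0.00826;  (½·δc/c)² = (0.5×0.00557)² = 7.75e-06
δQ/Q = √(0.0576) = 0.240
Q = 6.32e+07, so δQ = 0.240 × 6.32e+07 = 1.52e+07.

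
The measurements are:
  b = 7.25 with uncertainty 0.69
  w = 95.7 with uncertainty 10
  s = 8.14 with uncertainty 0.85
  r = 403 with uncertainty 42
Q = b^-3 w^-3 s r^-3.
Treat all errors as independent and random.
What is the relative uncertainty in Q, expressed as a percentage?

Each factor contributes (exponent × relative error)² to (δQ/Q)²:
  (-3·δb/b)² = (-3×0.0952)² = 0.0815;  (-3·δw/w)² = (-3×0.104)² = 0.0983;  (1·δs/s)² = (1×0.104)² = 0.0109;  (-3·δr/r)² = (-3×0.104)² = 0.0978
δQ/Q = √(0.288) = 0.537

53.7%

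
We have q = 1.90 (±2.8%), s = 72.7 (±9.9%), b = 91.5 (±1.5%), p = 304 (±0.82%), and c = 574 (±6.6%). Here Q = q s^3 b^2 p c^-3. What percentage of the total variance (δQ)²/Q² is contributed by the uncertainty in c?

(δQ/Q)² = (1·δq/q)² + (3·δs/s)² + (2·δb/b)² + (1·δp/p)² + (-3·δc/c)²
  q term: (1×0.0280)² = 0.000784
  s term: (3×0.0990)² = 0.0882
  b term: (2×0.0150)² = 0.000900
  p term: (1×0.00820)² = 6.72e-05
  c term: (-3×0.0660)² = 0.0392
Total = 0.129. Share from c = 0.0392/0.129 = 0.304.

30.4%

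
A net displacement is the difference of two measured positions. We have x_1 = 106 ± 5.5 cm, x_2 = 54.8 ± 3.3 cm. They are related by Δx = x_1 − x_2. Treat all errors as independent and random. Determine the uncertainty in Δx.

For a sum/difference, combine absolute errors in quadrature:
  (δx_1)² = 30.2;  (δx_2)² = 10.9
δΔx = √(41.1) = 6.41 cm

6.41 cm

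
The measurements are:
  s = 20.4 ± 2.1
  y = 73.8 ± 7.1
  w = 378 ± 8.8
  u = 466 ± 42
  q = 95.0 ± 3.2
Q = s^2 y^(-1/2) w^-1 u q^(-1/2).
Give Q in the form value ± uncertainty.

6.13 ± 1.42

Relative error in a monomial: (δQ/Q)² = Σ (nᵢ · δxᵢ/xᵢ)².
  (2·δs/s)² = (2×0.103)² = 0.0424;  (−½·δy/y)² = (-0.5×0.0962)² = 0.00231;  (-1·δw/w)² = (-1×0.0233)² = 0.000542;  (1·δu/u)² = (1×0.0901)² = 0.00812;  (−½·δq/q)² = (-0.5×0.0337)² = 0.000284
δQ/Q = √(0.0537) = 0.232
Q = 6.13, so δQ = 0.232 × 6.13 = 1.42.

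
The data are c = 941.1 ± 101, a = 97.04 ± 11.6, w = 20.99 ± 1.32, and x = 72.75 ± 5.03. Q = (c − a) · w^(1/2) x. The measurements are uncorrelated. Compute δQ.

Let u = c − a = 844.1. δu = √(δc² + δa²) = √(10200 + 135) = 102, so δu/u = 0.120.
Q is then a monomial in u, w, x:
δQ/Q = √((δu/u)² + (½·δw/w)² + (1·δx/x)²) = √(0.0145 + 0.000989 + 0.00478) = 0.142
Q = 281300, so δQ = 0.142 × 281300 = 40100.

40100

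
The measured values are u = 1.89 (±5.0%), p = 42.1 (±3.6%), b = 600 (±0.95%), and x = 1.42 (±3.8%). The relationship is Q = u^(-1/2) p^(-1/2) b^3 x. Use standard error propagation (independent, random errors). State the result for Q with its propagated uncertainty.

(3.44 ± 0.195) × 10^7

Since Q is a product/quotient, work with relative uncertainties:
  (−½·δu/u)² = (-0.5×0.0500)² = 0.000625;  (−½·δp/p)² = (-0.5×0.0360)² = 0.000324;  (3·δb/b)² = (3×0.00950)² = 0.000812;  (1·δx/x)² = (1×0.0380)² = 0.00144
δQ/Q = √(0.00321) = 0.0566
Q = 3.44e+07, so δQ = 0.0566 × 3.44e+07 = 1.95e+06.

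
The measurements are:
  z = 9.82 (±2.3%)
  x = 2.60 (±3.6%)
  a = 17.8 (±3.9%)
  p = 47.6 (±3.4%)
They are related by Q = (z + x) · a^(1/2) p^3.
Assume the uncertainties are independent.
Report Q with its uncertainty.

Let u = z + x = 12.4. δu = √(δz² + δx²) = √(0.0510 + 0.00876) = 0.244, so δu/u = 0.0197.
Q is then a monomial in u, a, p:
δQ/Q = √((δu/u)² + (½·δa/a)² + (3·δp/p)²) = √(0.000387 + 0.000380 + 0.0104) = 0.106
Q = 5.65e+06, so δQ = 0.106 × 5.65e+06 = 5.97e+05.

(5.65 ± 0.597) × 10^6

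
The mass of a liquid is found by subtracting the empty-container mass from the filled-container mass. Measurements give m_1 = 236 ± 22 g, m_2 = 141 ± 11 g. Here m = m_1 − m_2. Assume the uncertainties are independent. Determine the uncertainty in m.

24.6 g

Sums and differences: (δm)² = Σ (cᵢ δxᵢ)².
  (δm_1)² = 484;  (δm_2)² = 121
δm = √(605) = 24.6 g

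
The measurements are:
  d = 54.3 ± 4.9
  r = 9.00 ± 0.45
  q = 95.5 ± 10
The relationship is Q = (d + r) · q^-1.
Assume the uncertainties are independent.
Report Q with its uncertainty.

0.663 ± 0.0864

Let u = d + r = 63.3. δu = √(δd² + δr²) = √(24.0 + 0.203) = 4.92, so δu/u = 0.0777.
Q is then a monomial in u, q:
δQ/Q = √((δu/u)² + (-1·δq/q)²) = √(0.00604 + 0.0110) = 0.130
Q = 0.663, so δQ = 0.130 × 0.663 = 0.0864.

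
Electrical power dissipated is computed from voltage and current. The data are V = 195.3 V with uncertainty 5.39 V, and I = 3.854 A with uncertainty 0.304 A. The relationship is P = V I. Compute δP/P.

0.0836

For a monomial P ∝ V, I, fractional errors add in quadrature:
  (1·δV/V)² = (1×0.0276)² = 0.000762;  (1·δI/I)² = (1×0.0789)² = 0.00622
δP/P = √(0.00698) = 0.0836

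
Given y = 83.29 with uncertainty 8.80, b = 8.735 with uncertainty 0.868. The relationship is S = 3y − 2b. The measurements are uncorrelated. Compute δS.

Each term contributes (cᵢ δxᵢ)² to (δS)²:
  (3·δy)² = 697;  (2·δb)² = 3.01
δS = √(700) = 26.5

26.5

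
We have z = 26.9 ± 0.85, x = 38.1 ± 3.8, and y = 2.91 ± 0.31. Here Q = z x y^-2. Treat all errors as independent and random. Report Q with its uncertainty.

Relative error in a monomial: (δQ/Q)² = Σ (nᵢ · δxᵢ/xᵢ)².
  (1·δz/z)² = (1×0.0316)² = 0.000998;  (1·δx/x)² = (1×0.0997)² = 0.00995;  (-2·δy/y)² = (-2×0.107)² = 0.0454
δQ/Q = √(0.0563) = 0.237
Q = 121, so δQ = 0.237 × 121 = 28.7.

121 ± 28.7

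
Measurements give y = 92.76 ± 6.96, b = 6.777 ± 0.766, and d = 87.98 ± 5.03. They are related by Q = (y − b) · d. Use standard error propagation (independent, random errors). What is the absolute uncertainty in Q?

753

Let u = y − b = 85.98. δu = √(δy² + δb²) = √(48.4 + 0.587) = 7.00, so δu/u = 0.0814.
Q is then a monomial in u, d:
δQ/Q = √((δu/u)² + (1·δd/d)²) = √(0.00663 + 0.00327) = 0.0995
Q = 7565, so δQ = 0.0995 × 7565 = 753.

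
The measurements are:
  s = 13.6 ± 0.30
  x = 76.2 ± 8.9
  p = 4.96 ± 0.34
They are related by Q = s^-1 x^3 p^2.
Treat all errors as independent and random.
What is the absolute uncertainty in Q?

Relative error in a monomial: (δQ/Q)² = Σ (nᵢ · δxᵢ/xᵢ)².
  (-1·δs/s)² = (-1×0.0221)² = 0.000487;  (3·δx/x)² = (3×0.117)² = 0.123;  (2·δp/p)² = (2×0.0685)² = 0.0188
δQ/Q = √(0.142) = 0.377
Q = 8e+05, so δQ = 0.377 × 8e+05 = 3.02e+05.

3.02e+05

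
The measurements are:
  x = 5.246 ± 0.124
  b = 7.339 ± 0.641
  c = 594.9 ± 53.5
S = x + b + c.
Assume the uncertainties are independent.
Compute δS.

53.5

Each term contributes (cᵢ δxᵢ)² to (δS)²:
  (δx)² = 0.0154;  (δb)² = 0.411;  (δc)² = 2860
δS = √(2860) = 53.5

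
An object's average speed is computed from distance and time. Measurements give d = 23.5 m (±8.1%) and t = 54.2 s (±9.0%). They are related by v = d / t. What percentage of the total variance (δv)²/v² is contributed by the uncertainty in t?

(δv/v)² = (1·δd/d)² + (-1·δt/t)²
  d term: (1×0.0810)² = 0.00656
  t term: (-1×0.0900)² = 0.00810
Total = 0.0147. Share from t = 0.00810/0.0147 = 0.552.

55.2%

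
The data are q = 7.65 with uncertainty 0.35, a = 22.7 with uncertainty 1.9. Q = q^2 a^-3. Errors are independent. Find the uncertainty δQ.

Products/powers → add relative errors in quadrature, weighted by exponent:
  (2·δq/q)² = (2×0.0458)² = 0.00837;  (-3·δa/a)² = (-3×0.0837)² = 0.0631
δQ/Q = √(0.0714) = 0.267
Q = 0.00500, so δQ = 0.267 × 0.00500 = 0.00134.

0.00134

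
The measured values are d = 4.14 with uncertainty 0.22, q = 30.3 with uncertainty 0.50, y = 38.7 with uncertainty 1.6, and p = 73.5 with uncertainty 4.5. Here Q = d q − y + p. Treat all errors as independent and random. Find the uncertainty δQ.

8.46

Let w = d·q = 125. δw/w = √((1·δd/d)² + (1·δq/q)²) = √(0.00282 + 0.000272) = 0.0556, so δw = 6.98.
Q = w − y + p: δQ = √(δw² + δy² + δp²) = √(48.7 + 2.56 + 20.2) = 8.46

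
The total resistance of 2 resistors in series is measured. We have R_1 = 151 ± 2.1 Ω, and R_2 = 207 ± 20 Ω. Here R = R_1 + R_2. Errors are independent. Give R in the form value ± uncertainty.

For a sum/difference, combine absolute errors in quadrature:
  (δR_1)² = 4.41;  (δR_2)² = 400
δR = √(404) = 20.1 Ω
R = 358 Ω.

358 ± 20.1 Ω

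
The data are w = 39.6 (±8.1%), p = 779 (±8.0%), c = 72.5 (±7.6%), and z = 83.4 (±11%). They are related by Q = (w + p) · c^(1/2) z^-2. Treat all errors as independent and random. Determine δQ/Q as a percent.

Let u = w + p = 819. δu = √(δw² + δp²) = √(10.3 + 3880) = 62.4, so δu/u = 0.0762.
Q is then a monomial in u, c, z:
δQ/Q = √((δu/u)² + (½·δc/c)² + (-2·δz/z)²) = √(0.00581 + 0.00144 + 0.0484) = 0.236

23.6%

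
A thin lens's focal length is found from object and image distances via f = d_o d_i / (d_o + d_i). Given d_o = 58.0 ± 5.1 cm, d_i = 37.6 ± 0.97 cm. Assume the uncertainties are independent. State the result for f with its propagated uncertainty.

22.8 ± 0.866 cm

∂f/∂d_o = (d_i/(d_o+d_i))² = 0.155;  ∂f/∂d_i = (d_o/(d_o+d_i))² = 0.368
δf = √((∂f/∂d_o · δd_o)² + (∂f/∂d_i · δd_i)²) = √(0.622 + 0.127) = 0.866 cm
f = 22.8 cm.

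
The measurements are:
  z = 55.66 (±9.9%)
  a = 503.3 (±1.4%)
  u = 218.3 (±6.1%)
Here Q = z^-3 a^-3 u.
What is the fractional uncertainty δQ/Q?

Relative error in a monomial: (δQ/Q)² = Σ (nᵢ · δxᵢ/xᵢ)².
  (-3·δz/z)² = (-3×0.0990)² = 0.0882;  (-3·δa/a)² = (-3×0.0140)² = 0.00176;  (1·δu/u)² = (1×0.0610)² = 0.00372
δQ/Q = √(0.0937) = 0.306

0.306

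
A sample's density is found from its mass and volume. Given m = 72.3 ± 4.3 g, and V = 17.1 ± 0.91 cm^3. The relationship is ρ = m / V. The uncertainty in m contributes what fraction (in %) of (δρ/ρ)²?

(δρ/ρ)² = (1·δm/m)² + (-1·δV/V)²
  m term: (1×0.0595)² = 0.00354
  V term: (-1×0.0532)² = 0.00283
Total = 0.00637. Share from m = 0.00354/0.00637 = 0.555.

55.5%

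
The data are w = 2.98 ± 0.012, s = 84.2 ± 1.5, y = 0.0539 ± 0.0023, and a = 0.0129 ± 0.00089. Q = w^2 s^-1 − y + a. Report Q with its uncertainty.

Let p = w^2·s^-1 = 0.105. δp/p = √((2·δw/w)² + (-1·δs/s)²) = √(6.49e-05 + 0.000317) = 0.0196, so δp = 0.00206.
Q = p − y + a: δQ = √(δp² + δy² + δa²) = √(4.25e-06 + 5.29e-06 + 7.92e-07) = 0.00321
Q = 0.0645.

0.0645 ± 0.00321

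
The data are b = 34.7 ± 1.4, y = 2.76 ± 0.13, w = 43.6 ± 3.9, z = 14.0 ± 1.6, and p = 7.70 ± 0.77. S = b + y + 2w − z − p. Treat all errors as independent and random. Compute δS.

8.12

Absolute uncertainties add in quadrature for a linear combination:
  (δb)² = 1.96;  (δy)² = 0.0169;  (2·δw)² = 60.8;  (δz)² = 2.56;  (δp)² = 0.593
δS = √(66.0) = 8.12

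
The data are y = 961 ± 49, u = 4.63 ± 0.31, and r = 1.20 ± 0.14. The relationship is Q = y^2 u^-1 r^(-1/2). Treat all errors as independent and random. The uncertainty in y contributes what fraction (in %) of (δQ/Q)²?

56.9%

(δQ/Q)² = (2·δy/y)² + (-1·δu/u)² + (−½·δr/r)²
  y term: (2×0.0510)² = 0.0104
  u term: (-1×0.0670)² = 0.00448
  r term: (-0.5×0.117)² = 0.00340
Total = 0.0183. Share from y = 0.0104/0.0183 = 0.569.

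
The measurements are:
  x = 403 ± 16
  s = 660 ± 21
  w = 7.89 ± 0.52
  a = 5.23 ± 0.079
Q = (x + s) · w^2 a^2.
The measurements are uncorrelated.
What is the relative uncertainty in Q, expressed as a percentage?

13.7%

Let u = x + s = 1060. δu = √(δx² + δs²) = √(256 + 441) = 26.4, so δu/u = 0.0248.
Q is then a monomial in u, w, a:
δQ/Q = √((δu/u)² + (2·δw/w)² + (2·δa/a)²) = √(0.000617 + 0.0174 + 0.000913) = 0.137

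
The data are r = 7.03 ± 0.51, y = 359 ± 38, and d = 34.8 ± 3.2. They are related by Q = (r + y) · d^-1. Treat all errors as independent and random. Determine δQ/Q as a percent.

13.9%

Let u = r + y = 366. δu = √(δr² + δy²) = √(0.260 + 1440) = 38.0, so δu/u = 0.104.
Q is then a monomial in u, d:
δQ/Q = √((δu/u)² + (-1·δd/d)²) = √(0.0108 + 0.00846) = 0.139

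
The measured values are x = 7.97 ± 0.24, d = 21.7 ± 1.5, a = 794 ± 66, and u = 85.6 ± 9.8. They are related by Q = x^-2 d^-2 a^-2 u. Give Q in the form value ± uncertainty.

(4.54 ± 1.14) × 10^-9

Since Q is a product/quotient, work with relative uncertainties:
  (-2·δx/x)² = (-2×0.0301)² = 0.00363;  (-2·δd/d)² = (-2×0.0691)² = 0.0191;  (-2·δa/a)² = (-2×0.0831)² = 0.0276;  (1·δu/u)² = (1×0.114)² = 0.0131
δQ/Q = √(0.0635) = 0.252
Q = 4.54e-09, so δQ = 0.252 × 4.54e-09 = 1.14e-09.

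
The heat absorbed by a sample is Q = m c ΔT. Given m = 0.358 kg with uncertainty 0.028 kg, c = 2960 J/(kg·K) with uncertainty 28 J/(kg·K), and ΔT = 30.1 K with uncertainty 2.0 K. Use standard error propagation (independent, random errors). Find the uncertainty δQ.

3290 J

Q is a product of powers, so relative uncertainties combine in quadrature:
  (1·δm/m)² = (1×0.0782)² = 0.00612;  (1·δc/c)² = (1×0.00946)² = 8.95e-05;  (1·δΔT/ΔT)² = (1×0.0664)² = 0.00441
δQ/Q = √(0.0106) = 0.103
Q = 31900 J, so δQ = 0.103 × 31900 = 3290 J.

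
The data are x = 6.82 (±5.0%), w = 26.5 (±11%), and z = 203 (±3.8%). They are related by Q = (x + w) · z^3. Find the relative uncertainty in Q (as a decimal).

Let u = x + w = 33.3. δu = √(δx² + δw²) = √(0.116 + 8.50) = 2.93, so δu/u = 0.0881.
Q is then a monomial in u, z:
δQ/Q = √((δu/u)² + (3·δz/z)²) = √(0.00776 + 0.0130) = 0.144

0.144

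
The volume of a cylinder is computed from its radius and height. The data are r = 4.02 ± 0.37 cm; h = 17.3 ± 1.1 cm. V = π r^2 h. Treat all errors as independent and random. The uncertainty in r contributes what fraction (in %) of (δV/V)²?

(δV/V)² = (2·δr/r)² + (1·δh/h)²
  r term: (2×0.0920)² = 0.0339
  h term: (1×0.0636)² = 0.00404
Total = 0.0379. Share from r = 0.0339/0.0379 = 0.893.

89.3%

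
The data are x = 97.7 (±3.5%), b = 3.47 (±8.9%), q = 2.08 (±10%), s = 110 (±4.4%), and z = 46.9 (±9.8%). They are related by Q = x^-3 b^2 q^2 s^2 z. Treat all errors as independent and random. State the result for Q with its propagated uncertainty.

For a monomial Q ∝ x^-3, b^2, q^2, s^2, z, fractional errors add in quadrature:
  (-3·δx/x)² = (-3×0.0350)² = 0.0110;  (2·δb/b)² = (2×0.0890)² = 0.0317;  (2·δq/q)² = (2×0.100)² = 0.0400;  (2·δs/s)² = (2×0.0440)² = 0.00774;  (1·δz/z)² = (1×0.0980)² = 0.00960
δQ/Q = √(0.100) = 0.316
Q = 31.7, so δQ = 0.316 × 31.7 = 10.0.

31.7 ± 10.0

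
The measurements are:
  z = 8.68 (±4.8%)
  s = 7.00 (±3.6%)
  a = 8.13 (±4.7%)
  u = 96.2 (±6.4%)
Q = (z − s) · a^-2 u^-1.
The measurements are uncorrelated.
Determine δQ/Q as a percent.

31.1%

Let w = z − s = 1.68. δw = √(δz² + δs²) = √(0.174 + 0.0635) = 0.487, so δw/w = 0.290.
Q is then a monomial in w, a, u:
δQ/Q = √((δw/w)² + (-2·δa/a)² + (-1·δu/u)²) = √(0.0840 + 0.00884 + 0.00410) = 0.311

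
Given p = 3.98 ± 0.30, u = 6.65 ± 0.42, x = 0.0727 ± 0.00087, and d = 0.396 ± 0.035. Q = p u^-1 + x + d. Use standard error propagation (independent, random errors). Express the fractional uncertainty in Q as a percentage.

Let w = p·u^-1 = 0.598. δw/w = √((1·δp/p)² + (-1·δu/u)²) = √(0.00568 + 0.00399) = 0.0983, so δw = 0.0589.
Q = w + x + d: δQ = √(δw² + δx² + δd²) = √(0.00346 + 7.57e-07 + 0.00123) = 0.0685
Q = 1.07, so δQ/Q = 0.0685/1.07 = 0.0642.

6.42%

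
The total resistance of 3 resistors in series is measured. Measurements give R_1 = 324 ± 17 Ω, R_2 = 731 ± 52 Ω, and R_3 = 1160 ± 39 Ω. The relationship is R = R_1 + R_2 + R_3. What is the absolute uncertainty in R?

Each term contributes (cᵢ δxᵢ)² to (δR)²:
  (δR_1)² = 289;  (δR_2)² = 2700;  (δR_3)² = 1520
δR = √(4510) = 67.2 Ω

67.2 Ω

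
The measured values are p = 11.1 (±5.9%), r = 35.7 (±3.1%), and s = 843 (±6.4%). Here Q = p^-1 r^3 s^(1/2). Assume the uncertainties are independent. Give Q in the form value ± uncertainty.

Since Q is a product/quotient, work with relative uncertainties:
  (-1·δp/p)² = (-1×0.0590)² = 0.00348;  (3·δr/r)² = (3×0.0310)² = 0.00865;  (½·δs/s)² = (0.5×0.0640)² = 0.00102
δQ/Q = √(0.0132) = 0.115
Q = 1.19e+05, so δQ = 0.115 × 1.19e+05 = 13600.

(1.19 ± 0.136) × 10^5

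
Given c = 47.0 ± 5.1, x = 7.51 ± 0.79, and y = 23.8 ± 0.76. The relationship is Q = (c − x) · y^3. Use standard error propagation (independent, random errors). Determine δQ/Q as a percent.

16.2%

Let u = c − x = 39.5. δu = √(δc² + δx²) = √(26.0 + 0.624) = 5.16, so δu/u = 0.131.
Q is then a monomial in u, y:
δQ/Q = √((δu/u)² + (3·δy/y)²) = √(0.0171 + 0.00918) = 0.162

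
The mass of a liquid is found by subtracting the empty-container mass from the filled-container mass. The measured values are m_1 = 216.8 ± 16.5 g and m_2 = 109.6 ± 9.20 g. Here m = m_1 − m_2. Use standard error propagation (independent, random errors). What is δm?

18.9 g

m is a linear combination, so absolute uncertainties add in quadrature:
  (δm_1)² = 272;  (δm_2)² = 84.6
δm = √(357) = 18.9 g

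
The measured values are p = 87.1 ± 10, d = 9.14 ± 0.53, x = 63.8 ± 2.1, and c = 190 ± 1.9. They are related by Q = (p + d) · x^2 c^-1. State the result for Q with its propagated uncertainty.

Let u = p + d = 96.2. δu = √(δp² + δd²) = √(100 + 0.281) = 10.0, so δu/u = 0.104.
Q is then a monomial in u, x, c:
δQ/Q = √((δu/u)² + (2·δx/x)² + (-1·δc/c)²) = √(0.0108 + 0.00433 + 0.000100) = 0.124
Q = 2060, so δQ = 0.124 × 2060 = 255.

2060 ± 255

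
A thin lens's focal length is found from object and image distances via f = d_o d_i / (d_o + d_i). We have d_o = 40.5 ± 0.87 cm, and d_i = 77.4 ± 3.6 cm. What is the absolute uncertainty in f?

0.567 cm

∂f/∂d_o = (d_i/(d_o+d_i))² = 0.431;  ∂f/∂d_i = (d_o/(d_o+d_i))² = 0.118
δf = √((∂f/∂d_o · δd_o)² + (∂f/∂d_i · δd_i)²) = √(0.141 + 0.180) = 0.567 cm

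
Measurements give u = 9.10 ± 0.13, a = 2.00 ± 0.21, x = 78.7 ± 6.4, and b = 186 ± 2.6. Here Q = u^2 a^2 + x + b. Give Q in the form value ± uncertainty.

Let p = u^2·a^2 = 331. δp/p = √((2·δu/u)² + (2·δa/a)²) = √(0.000816 + 0.0441) = 0.212, so δp = 70.2.
Q = p + x + b: δQ = √(δp² + δx² + δb²) = √(4930 + 41.0 + 6.76) = 70.5
Q = 596.

596 ± 70.5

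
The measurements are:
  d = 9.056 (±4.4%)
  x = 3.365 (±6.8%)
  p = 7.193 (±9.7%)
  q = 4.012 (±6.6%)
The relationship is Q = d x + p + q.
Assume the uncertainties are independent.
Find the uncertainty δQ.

Let w = d·x = 30.47. δw/w = √((1·δd/d)² + (1·δx/x)²) = √(0.00194 + 0.00462) = 0.0810, so δw = 2.47.
Q = w + p + q: δQ = √(δw² + δp² + δq²) = √(6.09 + 0.487 + 0.0701) = 2.58

2.58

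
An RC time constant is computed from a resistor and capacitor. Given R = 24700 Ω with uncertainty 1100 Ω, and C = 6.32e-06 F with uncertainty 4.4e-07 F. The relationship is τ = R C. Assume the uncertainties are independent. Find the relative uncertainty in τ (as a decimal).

For a monomial τ ∝ R, C, fractional errors add in quadrature:
  (1·δR/R)² = (1×0.0445)² = 0.00198;  (1·δC/C)² = (1×0.0696)² = 0.00485
δτ/τ = √(0.00683) = 0.0826

0.0826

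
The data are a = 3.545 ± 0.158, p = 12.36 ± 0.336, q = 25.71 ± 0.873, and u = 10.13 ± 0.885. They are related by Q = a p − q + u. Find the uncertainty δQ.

2.60

Let w = a·p = 43.82. δw/w = √((1·δa/a)² + (1·δp/p)²) = √(0.00199 + 0.000739) = 0.0522, so δw = 2.29.
Q = w − q + u: δQ = √(δw² + δq² + δu²) = √(5.23 + 0.762 + 0.783) = 2.60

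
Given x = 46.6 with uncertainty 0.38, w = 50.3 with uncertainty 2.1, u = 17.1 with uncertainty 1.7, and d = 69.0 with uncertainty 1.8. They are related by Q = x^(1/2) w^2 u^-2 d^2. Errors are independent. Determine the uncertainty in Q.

Products/powers → add relative errors in quadrature, weighted by exponent:
  (½·δx/x)² = (0.5×0.00815)² = 1.66e-05;  (2·δw/w)² = (2×0.0417)² = 0.00697;  (-2·δu/u)² = (-2×0.0994)² = 0.0395;  (2·δd/d)² = (2×0.0261)² = 0.00272
δQ/Q = √(0.0492) = 0.222
Q = 2.81e+05, so δQ = 0.222 × 2.81e+05 = 62400.

62400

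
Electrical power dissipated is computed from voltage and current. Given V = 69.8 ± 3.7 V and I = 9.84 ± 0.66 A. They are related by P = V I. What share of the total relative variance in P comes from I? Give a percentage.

(δP/P)² = (1·δV/V)² + (1·δI/I)²
  V term: (1×0.0530)² = 0.00281
  I term: (1×0.0671)² = 0.00450
Total = 0.00731. Share from I = 0.00450/0.00731 = 0.616.

61.6%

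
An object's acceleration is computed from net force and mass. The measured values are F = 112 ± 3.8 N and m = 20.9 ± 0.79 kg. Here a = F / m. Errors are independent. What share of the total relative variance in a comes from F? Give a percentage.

(δa/a)² = (1·δF/F)² + (-1·δm/m)²
  F term: (1×0.0339)² = 0.00115
  m term: (-1×0.0378)² = 0.00143
Total = 0.00258. Share from F = 0.00115/0.00258 = 0.446.

44.6%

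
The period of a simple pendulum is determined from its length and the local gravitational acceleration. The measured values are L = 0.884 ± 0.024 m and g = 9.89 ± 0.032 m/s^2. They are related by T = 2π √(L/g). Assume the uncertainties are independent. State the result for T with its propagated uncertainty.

Each factor contributes (exponent × relative error)² to (δT/T)²:
  (½·δL/L)² = (0.5×0.0271)² = 0.000184;  (−½·δg/g)² = (-0.5×0.00324)² = 2.62e-06
δT/T = √(0.000187) = 0.0137
T = 1.88 s, so δT = 0.0137 × 1.88 = 0.0257 s.

1.88 ± 0.0257 s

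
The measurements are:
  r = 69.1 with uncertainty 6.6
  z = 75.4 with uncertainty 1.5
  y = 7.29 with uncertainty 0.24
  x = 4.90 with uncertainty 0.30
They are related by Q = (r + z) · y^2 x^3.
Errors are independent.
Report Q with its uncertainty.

Let u = r + z = 144. δu = √(δr² + δz²) = √(43.6 + 2.25) = 6.77, so δu/u = 0.0468.
Q is then a monomial in u, y, x:
δQ/Q = √((δu/u)² + (2·δy/y)² + (3·δx/x)²) = √(0.00219 + 0.00434 + 0.0337) = 0.201
Q = 9.03e+05, so δQ = 0.201 × 9.03e+05 = 1.81e+05.

(9.03 ± 1.81) × 10^5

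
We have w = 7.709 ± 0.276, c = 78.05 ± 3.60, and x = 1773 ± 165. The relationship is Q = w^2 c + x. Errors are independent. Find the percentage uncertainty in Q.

Let p = w^2·c = 4638. δp/p = √((2·δw/w)² + (1·δc/c)²) = √(0.00513 + 0.00213) = 0.0852, so δp = 395.
Q = p + x: δQ = √(δp² + δx²) = √(1.56e+05 + 27200) = 428
Q = 6411, so δQ/Q = 428/6411 = 0.0668.

6.68%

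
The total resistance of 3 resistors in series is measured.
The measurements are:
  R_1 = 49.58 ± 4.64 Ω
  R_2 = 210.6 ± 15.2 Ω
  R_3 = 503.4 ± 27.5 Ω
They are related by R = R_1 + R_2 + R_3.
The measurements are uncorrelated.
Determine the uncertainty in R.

Sums and differences: (δR)² = Σ (cᵢ δxᵢ)².
  (δR_1)² = 21.5;  (δR_2)² = 231;  (δR_3)² = 756
δR = √(1010) = 31.8 Ω

31.8 Ω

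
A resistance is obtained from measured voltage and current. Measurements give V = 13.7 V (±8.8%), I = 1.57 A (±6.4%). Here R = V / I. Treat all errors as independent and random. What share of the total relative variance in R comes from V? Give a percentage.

65.4%

(δR/R)² = (1·δV/V)² + (-1·δI/I)²
  V term: (1×0.0880)² = 0.00774
  I term: (-1×0.0640)² = 0.00410
Total = 0.0118. Share from V = 0.00774/0.0118 = 0.654.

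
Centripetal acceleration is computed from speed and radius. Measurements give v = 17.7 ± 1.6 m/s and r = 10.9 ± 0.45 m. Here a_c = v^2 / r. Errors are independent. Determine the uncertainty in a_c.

Since a_c is a product/quotient, work with relative uncertainties:
  (2·δv/v)² = (2×0.0904)² = 0.0327;  (-1·δr/r)² = (-1×0.0413)² = 0.00170
δa_c/a_c = √(0.0344) = 0.185
a_c = 28.7 m/s^2, so δa_c = 0.185 × 28.7 = 5.33 m/s^2.

5.33 m/s^2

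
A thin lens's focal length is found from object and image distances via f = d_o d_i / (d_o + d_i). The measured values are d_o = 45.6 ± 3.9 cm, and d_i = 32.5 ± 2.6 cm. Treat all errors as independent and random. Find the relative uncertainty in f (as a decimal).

∂f/∂d_o = (d_i/(d_o+d_i))² = 0.173;  ∂f/∂d_i = (d_o/(d_o+d_i))² = 0.341
δf = √((∂f/∂d_o · δd_o)² + (∂f/∂d_i · δd_i)²) = √(0.456 + 0.786) = 1.11 cm
f = 19.0 cm, so δf/f = 1.11/19.0 = 0.0587.

0.0587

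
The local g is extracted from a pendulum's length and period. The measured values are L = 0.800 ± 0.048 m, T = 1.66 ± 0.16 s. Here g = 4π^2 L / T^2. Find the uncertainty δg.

Products/powers → add relative errors in quadrature, weighted by exponent:
  (1·δL/L)² = (1×0.0600)² = 0.00360;  (-2·δT/T)² = (-2×0.0964)² = 0.0372
δg/g = √(0.0408) = 0.202
g = 11.5 m/s^2, so δg = 0.202 × 11.5 = 2.31 m/s^2.

2.31 m/s^2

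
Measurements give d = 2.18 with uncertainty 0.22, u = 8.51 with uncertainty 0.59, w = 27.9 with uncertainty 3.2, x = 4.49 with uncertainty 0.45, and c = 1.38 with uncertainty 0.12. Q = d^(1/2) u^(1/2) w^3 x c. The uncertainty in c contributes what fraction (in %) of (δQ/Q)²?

(δQ/Q)² = (½·δd/d)² + (½·δu/u)² + (3·δw/w)² + (1·δx/x)² + (1·δc/c)²
  d term: (0.5×0.101)² = 0.00255
  u term: (0.5×0.0693)² = 0.00120
  w term: (3×0.115)² = 0.118
  x term: (1×0.100)² = 0.0100
  c term: (1×0.0870)² = 0.00756
Total = 0.140. Share from c = 0.00756/0.140 = 0.0541.

5.41%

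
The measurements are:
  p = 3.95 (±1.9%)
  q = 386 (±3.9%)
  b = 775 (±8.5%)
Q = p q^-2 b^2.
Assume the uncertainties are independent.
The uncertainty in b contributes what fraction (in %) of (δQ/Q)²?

81.8%

(δQ/Q)² = (1·δp/p)² + (-2·δq/q)² + (2·δb/b)²
  p term: (1×0.0190)² = 0.000361
  q term: (-2×0.0390)² = 0.00608
  b term: (2×0.0850)² = 0.0289
Total = 0.0353. Share from b = 0.0289/0.0353 = 0.818.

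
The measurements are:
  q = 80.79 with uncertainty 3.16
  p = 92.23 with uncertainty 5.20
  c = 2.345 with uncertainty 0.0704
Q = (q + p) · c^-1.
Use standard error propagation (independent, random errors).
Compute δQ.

Let u = q + p = 173.0. δu = √(δq² + δp²) = √(9.99 + 27.0) = 6.08, so δu/u = 0.0352.
Q is then a monomial in u, c:
δQ/Q = √((δu/u)² + (-1·δc/c)²) = √(0.00124 + 0.000901) = 0.0462
Q = 73.78, so δQ = 0.0462 × 73.78 = 3.41.

3.41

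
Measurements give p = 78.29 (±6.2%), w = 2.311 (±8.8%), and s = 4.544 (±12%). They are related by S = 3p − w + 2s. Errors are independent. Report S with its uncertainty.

Sums and differences: (δS)² = Σ (cᵢ δxᵢ)².
  (3·δp)² = 212;  (δw)² = 0.0414;  (2·δs)² = 1.19
δS = √(213) = 14.6
S = 241.6.

241.6 ± 14.6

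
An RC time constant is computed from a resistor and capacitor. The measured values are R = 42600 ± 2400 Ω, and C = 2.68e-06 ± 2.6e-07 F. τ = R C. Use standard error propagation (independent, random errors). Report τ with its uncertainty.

τ is a product of powers, so relative uncertainties combine in quadrature:
  (1·δR/R)² = (1×0.0563)² = 0.00317;  (1·δC/C)² = (1×0.0970)² = 0.00941
δτ/τ = √(0.0126) = 0.112
τ = 0.114 s, so δτ = 0.112 × 0.114 = 0.0128 s.

0.114 ± 0.0128 s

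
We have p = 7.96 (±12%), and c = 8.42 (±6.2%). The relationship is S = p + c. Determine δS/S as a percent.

Each term contributes (cᵢ δxᵢ)² to (δS)²:
  (δp)² = 0.912;  (δc)² = 0.273
δS = √(1.18) = 1.09
S = 16.4, so δS/S = 1.09/16.4 = 0.0665.

6.65%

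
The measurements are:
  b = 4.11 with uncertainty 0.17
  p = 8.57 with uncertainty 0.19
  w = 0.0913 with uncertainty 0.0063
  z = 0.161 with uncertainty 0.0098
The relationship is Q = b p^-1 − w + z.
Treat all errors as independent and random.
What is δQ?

0.0253

Let h = b·p^-1 = 0.480. δh/h = √((1·δb/b)² + (-1·δp/p)²) = √(0.00171 + 0.000492) = 0.0469, so δh = 0.0225.
Q = h − w + z: δQ = √(δh² + δw² + δz²) = √(0.000507 + 3.97e-05 + 9.6e-05) = 0.0253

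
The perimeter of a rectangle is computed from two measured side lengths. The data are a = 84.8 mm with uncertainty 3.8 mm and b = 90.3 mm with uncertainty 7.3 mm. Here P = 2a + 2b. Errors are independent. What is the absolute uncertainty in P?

For a sum/difference, combine absolute errors in quadrature:
  (2·δa)² = 57.8;  (2·δb)² = 213
δP = √(271) = 16.5 mm

16.5 mm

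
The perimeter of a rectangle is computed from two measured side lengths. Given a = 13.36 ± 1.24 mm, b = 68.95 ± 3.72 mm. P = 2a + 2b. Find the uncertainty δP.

For a sum/difference, combine absolute errors in quadrature:
  (2·δa)² = 6.15;  (2·δb)² = 55.4
δP = √(61.5) = 7.84 mm

7.84 mm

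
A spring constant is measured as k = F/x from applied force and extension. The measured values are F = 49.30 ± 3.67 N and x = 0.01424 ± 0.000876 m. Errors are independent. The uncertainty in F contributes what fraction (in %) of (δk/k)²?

(δk/k)² = (1·δF/F)² + (-1·δx/x)²
  F term: (1×0.0744)² = 0.00554
  x term: (-1×0.0615)² = 0.00378
Total = 0.00933. Share from F = 0.00554/0.00933 = 0.594.

59.4%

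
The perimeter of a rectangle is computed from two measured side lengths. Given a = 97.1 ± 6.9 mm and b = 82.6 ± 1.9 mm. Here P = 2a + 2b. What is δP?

14.3 mm

Absolute uncertainties add in quadrature for a linear combination:
  (2·δa)² = 190;  (2·δb)² = 14.4
δP = √(205) = 14.3 mm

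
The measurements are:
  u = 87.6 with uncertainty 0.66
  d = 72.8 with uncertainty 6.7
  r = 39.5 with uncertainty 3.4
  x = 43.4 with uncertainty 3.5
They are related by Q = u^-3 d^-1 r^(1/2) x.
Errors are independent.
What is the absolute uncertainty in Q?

Each factor contributes (exponent × relative error)² to (δQ/Q)²:
  (-3·δu/u)² = (-3×0.00753)² = 0.000511;  (-1·δd/d)² = (-1×0.0920)² = 0.00847;  (½·δr/r)² = (0.5×0.0861)² = 0.00185;  (1·δx/x)² = (1×0.0806)² = 0.00650
δQ/Q = √(0.0173) = 0.132
Q = 5.57e-06, so δQ = 0.132 × 5.57e-06 = 7.34e-07.

7.34e-07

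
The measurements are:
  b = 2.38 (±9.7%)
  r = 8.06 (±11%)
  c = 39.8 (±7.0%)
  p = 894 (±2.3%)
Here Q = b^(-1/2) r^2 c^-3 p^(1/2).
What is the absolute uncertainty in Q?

Products/powers → add relative errors in quadrature, weighted by exponent:
  (−½·δb/b)² = (-0.5×0.0970)² = 0.00235;  (2·δr/r)² = (2×0.110)² = 0.0484;  (-3·δc/c)² = (-3×0.0700)² = 0.0441;  (½·δp/p)² = (0.5×0.0230)² = 0.000132
δQ/Q = √(0.0950) = 0.308
Q = 0.0200, so δQ = 0.308 × 0.0200 = 0.00615.

0.00615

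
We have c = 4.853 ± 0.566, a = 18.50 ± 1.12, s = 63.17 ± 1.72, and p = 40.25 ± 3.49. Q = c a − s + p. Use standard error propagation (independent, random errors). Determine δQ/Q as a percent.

18.6%

Let w = c·a = 89.78. δw/w = √((1·δc/c)² + (1·δa/a)²) = √(0.0136 + 0.00367) = 0.131, so δw = 11.8.
Q = w − s + p: δQ = √(δw² + δs² + δp²) = √(139 + 2.96 + 12.2) = 12.4
Q = 66.86, so δQ/Q = 12.4/66.86 = 0.186.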